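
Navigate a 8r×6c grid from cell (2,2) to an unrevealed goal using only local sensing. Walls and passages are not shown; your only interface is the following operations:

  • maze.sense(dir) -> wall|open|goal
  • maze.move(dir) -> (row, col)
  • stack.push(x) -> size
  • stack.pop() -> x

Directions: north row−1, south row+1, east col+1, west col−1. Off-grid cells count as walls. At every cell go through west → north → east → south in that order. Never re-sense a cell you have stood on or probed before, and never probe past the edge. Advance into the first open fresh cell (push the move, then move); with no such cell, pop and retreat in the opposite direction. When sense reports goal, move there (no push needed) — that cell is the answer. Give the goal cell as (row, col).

~$ maze.sense dir='west'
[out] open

~$ stack.push x='west'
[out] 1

~$ maze.move dir='west'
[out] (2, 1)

~$ maze.sense dir='west'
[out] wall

~$ maze.sense dir='north'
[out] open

~$ stack.push x='north'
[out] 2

~$ maze.move dir='north'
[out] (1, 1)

~$ maze.sense dir='west'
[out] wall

~$ maze.sense dir='north'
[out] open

~$ stack.push x='north'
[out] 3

~$ maze.move dir='north'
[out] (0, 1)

~$ maze.sense dir='west'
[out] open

~$ stack.push x='west'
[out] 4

~$ maze.move dir='west'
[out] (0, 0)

~$ stack.pop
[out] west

~$ maze.move dir='east'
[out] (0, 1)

~$ maze.sense dir='east'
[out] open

~$ stack.push x='east'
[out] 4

~$ maze.move dir='east'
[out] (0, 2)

~$ maze.sense dir='east'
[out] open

~$ stack.push x='east'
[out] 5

~$ maze.move dir='east'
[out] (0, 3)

~$ maze.sense dir='east'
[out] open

~$ stack.push x='east'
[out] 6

~$ maze.move dir='east'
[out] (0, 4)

~$ maze.sense dir='east'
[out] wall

~$ maze.sense dir='south'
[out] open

~$ stack.push x='south'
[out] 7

~$ maze.move dir='south'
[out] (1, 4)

~$ maze.sense dir='west'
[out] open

~$ stack.push x='west'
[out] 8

~$ maze.move dir='west'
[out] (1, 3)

~$ maze.sense dir='west'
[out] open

~$ stack.push x='west'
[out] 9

~$ maze.move dir='west'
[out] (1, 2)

~$ stack.pop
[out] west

~$ maze.move dir='east'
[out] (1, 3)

~$ maze.sense dir='south'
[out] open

~$ stack.push x='south'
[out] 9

~$ maze.move dir='south'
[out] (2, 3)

~$ maze.sense dir='east'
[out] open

~$ stack.push x='east'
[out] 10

~$ maze.move dir='east'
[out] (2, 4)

~$ maze.sense dir='east'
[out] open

~$ stack.push x='east'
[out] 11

~$ maze.move dir='east'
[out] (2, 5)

~$ maze.sense dir='north'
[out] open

~$ stack.push x='north'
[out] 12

~$ maze.move dir='north'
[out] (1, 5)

~$ stack.pop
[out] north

~$ maze.move dir='south'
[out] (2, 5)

~$ maze.sense dir='south'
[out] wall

~$ stack.pop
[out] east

~$ maze.move dir='west'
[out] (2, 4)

~$ maze.sense dir='south'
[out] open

~$ stack.push x='south'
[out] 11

~$ maze.move dir='south'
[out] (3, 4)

~$ maze.sense dir='west'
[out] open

~$ stack.push x='west'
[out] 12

~$ maze.move dir='west'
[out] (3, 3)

~$ maze.sense dir='west'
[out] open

~$ stack.push x='west'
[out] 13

~$ maze.move dir='west'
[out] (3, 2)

~$ maze.sense dir='west'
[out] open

~$ stack.push x='west'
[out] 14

~$ maze.move dir='west'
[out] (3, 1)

~$ maze.sense dir='west'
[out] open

~$ stack.push x='west'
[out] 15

~$ maze.move dir='west'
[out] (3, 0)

~$ maze.sense dir='south'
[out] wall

~$ stack.pop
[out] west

~$ maze.move dir='east'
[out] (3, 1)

~$ maze.sense dir='south'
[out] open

~$ stack.push x='south'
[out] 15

~$ maze.move dir='south'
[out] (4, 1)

~$ maze.sense dir='east'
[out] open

~$ stack.push x='east'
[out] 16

~$ maze.move dir='east'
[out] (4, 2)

~$ maze.sense dir='east'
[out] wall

~$ maze.sense dir='south'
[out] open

~$ stack.push x='south'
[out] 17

~$ maze.move dir='south'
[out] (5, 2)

~$ maze.sense dir='west'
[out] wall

~$ maze.sense dir='east'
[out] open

~$ stack.push x='east'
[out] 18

~$ maze.move dir='east'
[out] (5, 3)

~$ maze.sense dir='east'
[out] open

~$ stack.push x='east'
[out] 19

~$ maze.move dir='east'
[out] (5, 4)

~$ maze.sense dir='north'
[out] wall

~$ maze.sense dir='east'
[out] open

~$ stack.push x='east'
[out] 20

~$ maze.move dir='east'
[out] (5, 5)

~$ maze.sense dir='north'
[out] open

~$ stack.push x='north'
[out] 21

~$ maze.move dir='north'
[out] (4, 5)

~$ stack.pop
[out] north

~$ maze.move dir='south'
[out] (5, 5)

~$ maze.sense dir='south'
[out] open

~$ stack.push x='south'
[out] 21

~$ maze.move dir='south'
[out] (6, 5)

~$ maze.sense dir='west'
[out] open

~$ stack.push x='west'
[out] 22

~$ maze.move dir='west'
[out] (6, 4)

~$ maze.sense dir='west'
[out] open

~$ stack.push x='west'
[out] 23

~$ maze.move dir='west'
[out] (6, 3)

~$ maze.sense dir='west'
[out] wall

~$ maze.sense dir='south'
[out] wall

~$ stack.pop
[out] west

~$ maze.move dir='east'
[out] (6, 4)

~$ maze.sense dir='south'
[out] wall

~$ stack.pop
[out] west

~$ maze.move dir='east'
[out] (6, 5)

~$ maze.sense dir='south'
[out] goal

~$ maze.move dir='south'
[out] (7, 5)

Answer: (7, 5)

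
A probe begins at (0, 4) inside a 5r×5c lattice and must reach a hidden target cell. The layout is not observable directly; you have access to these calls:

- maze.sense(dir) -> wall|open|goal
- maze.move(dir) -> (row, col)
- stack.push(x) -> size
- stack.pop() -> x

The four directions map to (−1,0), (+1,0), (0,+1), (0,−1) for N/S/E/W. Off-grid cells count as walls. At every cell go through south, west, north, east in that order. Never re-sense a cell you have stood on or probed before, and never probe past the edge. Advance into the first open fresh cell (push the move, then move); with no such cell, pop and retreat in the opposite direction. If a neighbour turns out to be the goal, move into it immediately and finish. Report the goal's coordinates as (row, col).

>>> sense south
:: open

>>> push south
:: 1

>>> move south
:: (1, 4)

>>> sense south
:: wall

>>> sense west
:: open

>>> push west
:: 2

>>> move west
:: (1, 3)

>>> sense south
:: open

>>> push south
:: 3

>>> move south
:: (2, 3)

>>> sense south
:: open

>>> push south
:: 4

>>> move south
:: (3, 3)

>>> sense south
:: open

>>> push south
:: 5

>>> move south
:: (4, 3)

>>> sense west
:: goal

>>> move west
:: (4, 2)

Answer: (4, 2)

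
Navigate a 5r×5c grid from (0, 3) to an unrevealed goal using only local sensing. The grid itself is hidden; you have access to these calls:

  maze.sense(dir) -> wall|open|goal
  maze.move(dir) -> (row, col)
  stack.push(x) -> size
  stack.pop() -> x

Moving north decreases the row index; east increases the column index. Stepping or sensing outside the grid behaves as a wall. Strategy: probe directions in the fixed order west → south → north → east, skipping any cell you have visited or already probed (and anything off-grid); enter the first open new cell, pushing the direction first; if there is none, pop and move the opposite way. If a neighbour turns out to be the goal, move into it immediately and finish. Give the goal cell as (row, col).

> maze.sense dir='west'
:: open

> stack.push x='west'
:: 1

> maze.move dir='west'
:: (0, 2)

> maze.sense dir='west'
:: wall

> maze.sense dir='south'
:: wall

> stack.pop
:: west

> maze.move dir='east'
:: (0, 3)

> maze.sense dir='south'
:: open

> stack.push x='south'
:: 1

> maze.move dir='south'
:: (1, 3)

> maze.sense dir='south'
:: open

> stack.push x='south'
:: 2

> maze.move dir='south'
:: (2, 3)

> maze.sense dir='west'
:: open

> stack.push x='west'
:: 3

> maze.move dir='west'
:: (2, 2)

> maze.sense dir='west'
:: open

> stack.push x='west'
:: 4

> maze.move dir='west'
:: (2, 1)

> maze.sense dir='west'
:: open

> stack.push x='west'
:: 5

> maze.move dir='west'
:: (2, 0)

> maze.sense dir='south'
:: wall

> maze.sense dir='north'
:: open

> stack.push x='north'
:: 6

> maze.move dir='north'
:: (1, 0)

> maze.sense dir='north'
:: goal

> maze.move dir='north'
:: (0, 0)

Answer: (0, 0)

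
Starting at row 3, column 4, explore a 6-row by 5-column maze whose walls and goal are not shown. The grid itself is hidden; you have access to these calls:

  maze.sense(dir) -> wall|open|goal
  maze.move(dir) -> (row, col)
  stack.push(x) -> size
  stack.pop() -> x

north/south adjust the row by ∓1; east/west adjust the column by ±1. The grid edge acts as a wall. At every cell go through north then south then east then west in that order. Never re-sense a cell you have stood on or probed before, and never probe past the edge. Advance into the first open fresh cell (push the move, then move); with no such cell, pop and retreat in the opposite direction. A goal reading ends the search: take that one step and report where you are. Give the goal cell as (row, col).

~$ sense north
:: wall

~$ sense south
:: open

~$ push south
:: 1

~$ move south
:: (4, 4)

~$ sense south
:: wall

~$ sense west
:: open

~$ push west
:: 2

~$ move west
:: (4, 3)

~$ sense north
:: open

~$ push north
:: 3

~$ move north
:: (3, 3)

~$ sense north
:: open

~$ push north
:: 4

~$ move north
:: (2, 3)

~$ sense north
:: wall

~$ sense west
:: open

~$ push west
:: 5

~$ move west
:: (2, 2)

~$ sense north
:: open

~$ push north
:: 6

~$ move north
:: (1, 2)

~$ sense north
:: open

~$ push north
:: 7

~$ move north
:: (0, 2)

~$ sense east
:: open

~$ push east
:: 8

~$ move east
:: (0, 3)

~$ sense east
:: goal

~$ move east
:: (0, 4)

Answer: (0, 4)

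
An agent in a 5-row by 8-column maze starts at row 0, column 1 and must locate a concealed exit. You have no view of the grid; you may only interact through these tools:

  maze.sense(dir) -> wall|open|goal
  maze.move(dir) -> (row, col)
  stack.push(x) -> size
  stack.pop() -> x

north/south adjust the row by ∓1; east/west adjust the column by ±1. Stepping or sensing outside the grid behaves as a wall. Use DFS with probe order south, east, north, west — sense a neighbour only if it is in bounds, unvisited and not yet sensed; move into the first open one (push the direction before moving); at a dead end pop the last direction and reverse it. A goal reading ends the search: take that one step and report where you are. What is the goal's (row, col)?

~$ sense dir='south'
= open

~$ push x='south'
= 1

~$ move dir='south'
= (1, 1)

~$ sense dir='south'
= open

~$ push x='south'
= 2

~$ move dir='south'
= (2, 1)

~$ sense dir='south'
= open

~$ push x='south'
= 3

~$ move dir='south'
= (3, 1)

~$ sense dir='south'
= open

~$ push x='south'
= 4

~$ move dir='south'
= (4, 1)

~$ sense dir='east'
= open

~$ push x='east'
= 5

~$ move dir='east'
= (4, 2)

~$ sense dir='east'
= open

~$ push x='east'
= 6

~$ move dir='east'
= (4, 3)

~$ sense dir='east'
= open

~$ push x='east'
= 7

~$ move dir='east'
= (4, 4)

~$ sense dir='east'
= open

~$ push x='east'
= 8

~$ move dir='east'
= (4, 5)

~$ sense dir='east'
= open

~$ push x='east'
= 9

~$ move dir='east'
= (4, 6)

~$ sense dir='east'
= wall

~$ sense dir='north'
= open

~$ push x='north'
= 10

~$ move dir='north'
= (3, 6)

~$ sense dir='east'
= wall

~$ sense dir='north'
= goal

~$ move dir='north'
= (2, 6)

Answer: (2, 6)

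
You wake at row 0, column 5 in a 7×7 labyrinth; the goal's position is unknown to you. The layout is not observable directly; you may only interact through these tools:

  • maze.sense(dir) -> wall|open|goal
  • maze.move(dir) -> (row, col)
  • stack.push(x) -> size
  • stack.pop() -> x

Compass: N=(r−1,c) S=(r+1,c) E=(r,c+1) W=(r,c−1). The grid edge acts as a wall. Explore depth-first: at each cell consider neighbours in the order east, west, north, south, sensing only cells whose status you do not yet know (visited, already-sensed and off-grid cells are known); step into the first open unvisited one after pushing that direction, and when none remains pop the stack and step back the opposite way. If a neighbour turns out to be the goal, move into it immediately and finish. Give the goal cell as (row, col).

>>> maze.sense east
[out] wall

>>> maze.sense west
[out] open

>>> stack.push west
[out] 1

>>> maze.move west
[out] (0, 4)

>>> maze.sense west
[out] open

>>> stack.push west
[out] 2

>>> maze.move west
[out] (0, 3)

>>> maze.sense west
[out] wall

>>> maze.sense south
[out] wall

>>> stack.pop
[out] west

>>> maze.move east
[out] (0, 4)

>>> maze.sense south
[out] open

>>> stack.push south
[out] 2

>>> maze.move south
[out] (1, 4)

>>> maze.sense east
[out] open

>>> stack.push east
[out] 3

>>> maze.move east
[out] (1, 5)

>>> maze.sense east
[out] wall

>>> maze.sense south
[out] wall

>>> stack.pop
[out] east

>>> maze.move west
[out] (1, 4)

>>> maze.sense south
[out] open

>>> stack.push south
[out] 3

>>> maze.move south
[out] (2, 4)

>>> maze.sense west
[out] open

>>> stack.push west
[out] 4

>>> maze.move west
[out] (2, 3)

>>> maze.sense west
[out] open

>>> stack.push west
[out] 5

>>> maze.move west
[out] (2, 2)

>>> maze.sense west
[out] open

>>> stack.push west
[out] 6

>>> maze.move west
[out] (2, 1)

>>> maze.sense west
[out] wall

>>> maze.sense north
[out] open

>>> stack.push north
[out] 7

>>> maze.move north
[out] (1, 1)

>>> maze.sense east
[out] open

>>> stack.push east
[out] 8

>>> maze.move east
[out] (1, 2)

>>> stack.pop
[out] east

>>> maze.move west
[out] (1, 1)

>>> maze.sense west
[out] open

>>> stack.push west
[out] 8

>>> maze.move west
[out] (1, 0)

>>> maze.sense north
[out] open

>>> stack.push north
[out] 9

>>> maze.move north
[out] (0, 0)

>>> maze.sense east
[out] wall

>>> stack.pop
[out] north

>>> maze.move south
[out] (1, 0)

>>> stack.pop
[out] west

>>> maze.move east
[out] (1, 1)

>>> stack.pop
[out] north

>>> maze.move south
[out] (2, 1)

>>> maze.sense south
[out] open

>>> stack.push south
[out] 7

>>> maze.move south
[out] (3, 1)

>>> maze.sense east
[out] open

>>> stack.push east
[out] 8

>>> maze.move east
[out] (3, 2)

>>> maze.sense east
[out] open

>>> stack.push east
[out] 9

>>> maze.move east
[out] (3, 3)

>>> maze.sense east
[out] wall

>>> maze.sense south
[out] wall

>>> stack.pop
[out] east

>>> maze.move west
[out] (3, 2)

>>> maze.sense south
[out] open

>>> stack.push south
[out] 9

>>> maze.move south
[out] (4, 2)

>>> maze.sense west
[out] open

>>> stack.push west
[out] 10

>>> maze.move west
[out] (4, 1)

>>> maze.sense west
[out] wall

>>> maze.sense south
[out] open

>>> stack.push south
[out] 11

>>> maze.move south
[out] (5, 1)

>>> maze.sense east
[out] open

>>> stack.push east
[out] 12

>>> maze.move east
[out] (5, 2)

>>> maze.sense east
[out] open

>>> stack.push east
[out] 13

>>> maze.move east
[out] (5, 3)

>>> maze.sense east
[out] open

>>> stack.push east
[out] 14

>>> maze.move east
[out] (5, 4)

>>> maze.sense east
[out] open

>>> stack.push east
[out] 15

>>> maze.move east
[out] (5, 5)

>>> maze.sense east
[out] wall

>>> maze.sense north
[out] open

>>> stack.push north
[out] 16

>>> maze.move north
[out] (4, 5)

>>> maze.sense east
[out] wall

>>> maze.sense west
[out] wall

>>> maze.sense north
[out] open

>>> stack.push north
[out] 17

>>> maze.move north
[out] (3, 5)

>>> maze.sense east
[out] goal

>>> maze.move east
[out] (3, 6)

Answer: (3, 6)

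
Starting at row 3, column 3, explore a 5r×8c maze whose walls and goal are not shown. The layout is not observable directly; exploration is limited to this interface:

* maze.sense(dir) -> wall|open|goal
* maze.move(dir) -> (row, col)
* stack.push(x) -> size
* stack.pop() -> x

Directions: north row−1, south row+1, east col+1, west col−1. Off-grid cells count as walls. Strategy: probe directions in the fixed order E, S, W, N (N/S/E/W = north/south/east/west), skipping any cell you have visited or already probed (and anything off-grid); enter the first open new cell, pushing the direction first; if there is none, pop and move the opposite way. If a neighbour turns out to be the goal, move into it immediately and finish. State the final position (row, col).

Now I run maze.sense on dir=east, — result: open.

Invoking stack.push on x=east, : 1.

Then maze.move on dir=east, — result: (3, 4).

Now I run maze.sense on dir=east, → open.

Invoking stack.push on x=east, which returns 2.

I call maze.move on dir=east, which returns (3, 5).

Using maze.sense on dir=east, which returns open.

Using stack.push on x=east, and get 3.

I run maze.move on dir=east, : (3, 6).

Now I run maze.sense on dir=east, and observe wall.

Invoking maze.sense on dir=south, and observe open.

Calling stack.push on x=south, and get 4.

Calling maze.move on dir=south, → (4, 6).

I invoke maze.sense on dir=east, : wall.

Using maze.sense on dir=west, and observe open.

I call stack.push on x=west, giving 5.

Now I run maze.move on dir=west, and observe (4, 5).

Next I call maze.sense on dir=west, and observe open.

I try stack.push on x=west, giving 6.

Invoking maze.move on dir=west, yielding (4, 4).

I try maze.sense on dir=west, which returns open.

I call stack.push on x=west, and get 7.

I try maze.move on dir=west, yielding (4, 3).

Invoking maze.sense on dir=west, → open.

Now I run stack.push on x=west, and observe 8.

I try maze.move on dir=west, and observe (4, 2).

Calling maze.sense on dir=west, — result: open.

Then stack.push on x=west, and observe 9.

Now I run maze.move on dir=west, and see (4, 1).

Invoking maze.sense on dir=west, giving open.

Using stack.push on x=west, giving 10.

I call maze.move on dir=west, and observe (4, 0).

I invoke maze.sense on dir=north, and get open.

I use stack.push on x=north, yielding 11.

Calling maze.move on dir=north, → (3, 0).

Calling maze.sense on dir=east, which returns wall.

I run maze.sense on dir=north, which returns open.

Calling stack.push on x=north, : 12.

I invoke maze.move on dir=north, — result: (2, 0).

I use maze.sense on dir=east, which returns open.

I call stack.push on x=east, and see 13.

I call maze.move on dir=east, yielding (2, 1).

Using maze.sense on dir=east, → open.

I use stack.push on x=east, → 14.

Calling maze.move on dir=east, yielding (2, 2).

I try maze.sense on dir=east, : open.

Next I call stack.push on x=east, which returns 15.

I call maze.move on dir=east, → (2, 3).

I try maze.sense on dir=east, and get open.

I try stack.push on x=east, and observe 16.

Invoking maze.move on dir=east, giving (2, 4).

I try maze.sense on dir=east, and see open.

I try stack.push on x=east, and observe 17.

Then maze.move on dir=east, : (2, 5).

Invoking maze.sense on dir=east, giving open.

Invoking stack.push on x=east, which returns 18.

Next I call maze.move on dir=east, giving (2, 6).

Next I call maze.sense on dir=east, : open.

I run stack.push on x=east, : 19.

I use maze.move on dir=east, which returns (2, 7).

Calling maze.sense on dir=north, yielding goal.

Next I call maze.move on dir=north, → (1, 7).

Answer: (1, 7)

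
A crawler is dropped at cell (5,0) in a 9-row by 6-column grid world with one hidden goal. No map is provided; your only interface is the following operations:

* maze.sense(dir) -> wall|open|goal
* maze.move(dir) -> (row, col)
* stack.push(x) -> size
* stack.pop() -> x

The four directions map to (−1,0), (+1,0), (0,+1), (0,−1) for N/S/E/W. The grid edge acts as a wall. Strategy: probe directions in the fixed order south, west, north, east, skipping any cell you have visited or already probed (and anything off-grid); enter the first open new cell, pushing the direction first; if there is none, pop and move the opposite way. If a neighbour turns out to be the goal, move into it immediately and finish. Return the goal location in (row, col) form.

CALL sense[dir=south]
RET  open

CALL push[x=south]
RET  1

CALL move[dir=south]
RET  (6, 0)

CALL sense[dir=south]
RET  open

CALL push[x=south]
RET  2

CALL move[dir=south]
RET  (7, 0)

CALL sense[dir=south]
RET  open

CALL push[x=south]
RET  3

CALL move[dir=south]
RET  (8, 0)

CALL sense[dir=east]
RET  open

CALL push[x=east]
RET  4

CALL move[dir=east]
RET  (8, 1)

CALL sense[dir=north]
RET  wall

CALL sense[dir=east]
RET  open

CALL push[x=east]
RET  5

CALL move[dir=east]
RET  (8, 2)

CALL sense[dir=north]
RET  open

CALL push[x=north]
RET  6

CALL move[dir=north]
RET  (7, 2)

CALL sense[dir=north]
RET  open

CALL push[x=north]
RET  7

CALL move[dir=north]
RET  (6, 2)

CALL sense[dir=west]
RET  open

CALL push[x=west]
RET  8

CALL move[dir=west]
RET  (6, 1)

CALL sense[dir=north]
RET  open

CALL push[x=north]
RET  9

CALL move[dir=north]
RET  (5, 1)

CALL sense[dir=north]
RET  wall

CALL sense[dir=east]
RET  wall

CALL pop[]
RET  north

CALL move[dir=south]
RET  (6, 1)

CALL pop[]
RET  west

CALL move[dir=east]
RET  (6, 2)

CALL sense[dir=east]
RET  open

CALL push[x=east]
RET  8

CALL move[dir=east]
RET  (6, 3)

CALL sense[dir=south]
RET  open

CALL push[x=south]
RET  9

CALL move[dir=south]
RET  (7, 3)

CALL sense[dir=south]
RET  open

CALL push[x=south]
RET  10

CALL move[dir=south]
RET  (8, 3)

CALL sense[dir=east]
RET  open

CALL push[x=east]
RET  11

CALL move[dir=east]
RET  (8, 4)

CALL sense[dir=north]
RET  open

CALL push[x=north]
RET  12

CALL move[dir=north]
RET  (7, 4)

CALL sense[dir=north]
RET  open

CALL push[x=north]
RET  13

CALL move[dir=north]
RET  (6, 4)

CALL sense[dir=north]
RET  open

CALL push[x=north]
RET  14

CALL move[dir=north]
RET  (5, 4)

CALL sense[dir=west]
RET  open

CALL push[x=west]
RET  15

CALL move[dir=west]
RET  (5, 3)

CALL sense[dir=north]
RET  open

CALL push[x=north]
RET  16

CALL move[dir=north]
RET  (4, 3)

CALL sense[dir=west]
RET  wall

CALL sense[dir=north]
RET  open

CALL push[x=north]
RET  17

CALL move[dir=north]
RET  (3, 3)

CALL sense[dir=west]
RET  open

CALL push[x=west]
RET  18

CALL move[dir=west]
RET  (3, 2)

CALL sense[dir=west]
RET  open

CALL push[x=west]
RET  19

CALL move[dir=west]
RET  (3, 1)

CALL sense[dir=west]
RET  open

CALL push[x=west]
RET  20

CALL move[dir=west]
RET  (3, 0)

CALL sense[dir=south]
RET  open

CALL push[x=south]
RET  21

CALL move[dir=south]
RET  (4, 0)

CALL pop[]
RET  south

CALL move[dir=north]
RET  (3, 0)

CALL sense[dir=north]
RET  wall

CALL pop[]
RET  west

CALL move[dir=east]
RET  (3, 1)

CALL sense[dir=north]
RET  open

CALL push[x=north]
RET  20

CALL move[dir=north]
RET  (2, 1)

CALL sense[dir=north]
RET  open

CALL push[x=north]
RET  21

CALL move[dir=north]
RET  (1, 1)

CALL sense[dir=west]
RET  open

CALL push[x=west]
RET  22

CALL move[dir=west]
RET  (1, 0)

CALL sense[dir=north]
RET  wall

CALL pop[]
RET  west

CALL move[dir=east]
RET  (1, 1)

CALL sense[dir=north]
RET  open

CALL push[x=north]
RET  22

CALL move[dir=north]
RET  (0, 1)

CALL sense[dir=east]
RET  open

CALL push[x=east]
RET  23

CALL move[dir=east]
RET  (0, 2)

CALL sense[dir=south]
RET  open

CALL push[x=south]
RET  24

CALL move[dir=south]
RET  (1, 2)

CALL sense[dir=south]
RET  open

CALL push[x=south]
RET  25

CALL move[dir=south]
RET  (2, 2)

CALL sense[dir=east]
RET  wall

CALL pop[]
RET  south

CALL move[dir=north]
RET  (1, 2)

CALL sense[dir=east]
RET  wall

CALL pop[]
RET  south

CALL move[dir=north]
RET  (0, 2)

CALL sense[dir=east]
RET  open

CALL push[x=east]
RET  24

CALL move[dir=east]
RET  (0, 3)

CALL sense[dir=east]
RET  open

CALL push[x=east]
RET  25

CALL move[dir=east]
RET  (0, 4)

CALL sense[dir=south]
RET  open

CALL push[x=south]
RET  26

CALL move[dir=south]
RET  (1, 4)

CALL sense[dir=south]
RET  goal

CALL move[dir=south]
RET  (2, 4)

Answer: (2, 4)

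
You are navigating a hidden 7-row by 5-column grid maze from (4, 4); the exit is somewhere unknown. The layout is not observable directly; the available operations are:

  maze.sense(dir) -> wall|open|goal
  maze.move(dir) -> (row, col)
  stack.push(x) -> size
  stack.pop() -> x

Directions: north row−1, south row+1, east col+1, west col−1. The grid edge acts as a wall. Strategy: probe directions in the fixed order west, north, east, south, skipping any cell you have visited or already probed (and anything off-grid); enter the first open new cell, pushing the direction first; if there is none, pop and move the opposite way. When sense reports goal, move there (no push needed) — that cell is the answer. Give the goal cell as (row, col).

! 1. sense(dir=west) ~> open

! 2. push(x=west) ~> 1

! 3. move(dir=west) ~> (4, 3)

! 4. sense(dir=west) ~> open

! 5. push(x=west) ~> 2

! 6. move(dir=west) ~> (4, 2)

! 7. sense(dir=west) ~> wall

! 8. sense(dir=north) ~> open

! 9. push(x=north) ~> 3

! 10. move(dir=north) ~> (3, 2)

! 11. sense(dir=west) ~> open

! 12. push(x=west) ~> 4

! 13. move(dir=west) ~> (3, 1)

! 14. sense(dir=west) ~> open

! 15. push(x=west) ~> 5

! 16. move(dir=west) ~> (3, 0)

! 17. sense(dir=north) ~> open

! 18. push(x=north) ~> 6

! 19. move(dir=north) ~> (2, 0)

! 20. sense(dir=north) ~> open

! 21. push(x=north) ~> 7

! 22. move(dir=north) ~> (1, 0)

! 23. sense(dir=north) ~> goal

! 24. move(dir=north) ~> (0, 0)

Answer: (0, 0)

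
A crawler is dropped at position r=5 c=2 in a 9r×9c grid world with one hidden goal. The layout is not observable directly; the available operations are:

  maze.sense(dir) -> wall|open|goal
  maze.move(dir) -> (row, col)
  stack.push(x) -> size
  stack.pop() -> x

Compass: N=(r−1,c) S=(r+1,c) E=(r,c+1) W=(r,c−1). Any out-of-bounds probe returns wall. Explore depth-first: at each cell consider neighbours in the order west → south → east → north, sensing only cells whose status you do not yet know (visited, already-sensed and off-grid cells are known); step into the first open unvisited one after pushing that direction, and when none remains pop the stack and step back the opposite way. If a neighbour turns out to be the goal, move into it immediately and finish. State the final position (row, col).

-> maze.sense(dir: west)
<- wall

-> maze.sense(dir: south)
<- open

-> stack.push(x: south)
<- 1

-> maze.move(dir: south)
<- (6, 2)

-> maze.sense(dir: west)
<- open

-> stack.push(x: west)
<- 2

-> maze.move(dir: west)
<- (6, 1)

-> maze.sense(dir: west)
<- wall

-> maze.sense(dir: south)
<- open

-> stack.push(x: south)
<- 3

-> maze.move(dir: south)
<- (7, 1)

-> maze.sense(dir: west)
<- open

-> stack.push(x: west)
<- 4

-> maze.move(dir: west)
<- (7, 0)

-> maze.sense(dir: south)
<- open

-> stack.push(x: south)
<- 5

-> maze.move(dir: south)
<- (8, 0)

-> maze.sense(dir: east)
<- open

-> stack.push(x: east)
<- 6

-> maze.move(dir: east)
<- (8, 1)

-> maze.sense(dir: east)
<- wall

-> stack.pop()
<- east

-> maze.move(dir: west)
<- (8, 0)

-> stack.pop()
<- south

-> maze.move(dir: north)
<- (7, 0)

-> stack.pop()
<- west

-> maze.move(dir: east)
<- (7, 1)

-> maze.sense(dir: east)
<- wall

-> stack.pop()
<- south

-> maze.move(dir: north)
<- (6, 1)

-> stack.pop()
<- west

-> maze.move(dir: east)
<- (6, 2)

-> maze.sense(dir: east)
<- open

-> stack.push(x: east)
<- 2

-> maze.move(dir: east)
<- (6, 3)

-> maze.sense(dir: south)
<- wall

-> maze.sense(dir: east)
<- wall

-> maze.sense(dir: north)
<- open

-> stack.push(x: north)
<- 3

-> maze.move(dir: north)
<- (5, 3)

-> maze.sense(dir: east)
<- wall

-> maze.sense(dir: north)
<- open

-> stack.push(x: north)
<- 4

-> maze.move(dir: north)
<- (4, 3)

-> maze.sense(dir: west)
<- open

-> stack.push(x: west)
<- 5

-> maze.move(dir: west)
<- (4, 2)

-> maze.sense(dir: west)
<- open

-> stack.push(x: west)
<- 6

-> maze.move(dir: west)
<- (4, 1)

-> maze.sense(dir: west)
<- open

-> stack.push(x: west)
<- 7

-> maze.move(dir: west)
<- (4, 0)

-> maze.sense(dir: south)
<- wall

-> maze.sense(dir: north)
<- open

-> stack.push(x: north)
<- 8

-> maze.move(dir: north)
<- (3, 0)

-> maze.sense(dir: east)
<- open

-> stack.push(x: east)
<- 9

-> maze.move(dir: east)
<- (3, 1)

-> maze.sense(dir: east)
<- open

-> stack.push(x: east)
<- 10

-> maze.move(dir: east)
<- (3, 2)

-> maze.sense(dir: east)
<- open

-> stack.push(x: east)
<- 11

-> maze.move(dir: east)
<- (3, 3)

-> maze.sense(dir: east)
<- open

-> stack.push(x: east)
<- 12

-> maze.move(dir: east)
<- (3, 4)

-> maze.sense(dir: south)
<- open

-> stack.push(x: south)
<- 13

-> maze.move(dir: south)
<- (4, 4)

-> maze.sense(dir: east)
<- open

-> stack.push(x: east)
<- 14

-> maze.move(dir: east)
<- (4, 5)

-> maze.sense(dir: south)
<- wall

-> maze.sense(dir: east)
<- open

-> stack.push(x: east)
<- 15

-> maze.move(dir: east)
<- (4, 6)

-> maze.sense(dir: south)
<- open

-> stack.push(x: south)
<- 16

-> maze.move(dir: south)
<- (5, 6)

-> maze.sense(dir: south)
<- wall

-> maze.sense(dir: east)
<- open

-> stack.push(x: east)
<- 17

-> maze.move(dir: east)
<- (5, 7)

-> maze.sense(dir: south)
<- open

-> stack.push(x: south)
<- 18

-> maze.move(dir: south)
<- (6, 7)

-> maze.sense(dir: south)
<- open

-> stack.push(x: south)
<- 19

-> maze.move(dir: south)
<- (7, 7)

-> maze.sense(dir: west)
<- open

-> stack.push(x: west)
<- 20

-> maze.move(dir: west)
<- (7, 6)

-> maze.sense(dir: west)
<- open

-> stack.push(x: west)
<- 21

-> maze.move(dir: west)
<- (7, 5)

-> maze.sense(dir: west)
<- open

-> stack.push(x: west)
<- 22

-> maze.move(dir: west)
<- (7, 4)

-> maze.sense(dir: south)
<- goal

-> maze.move(dir: south)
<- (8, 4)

Answer: (8, 4)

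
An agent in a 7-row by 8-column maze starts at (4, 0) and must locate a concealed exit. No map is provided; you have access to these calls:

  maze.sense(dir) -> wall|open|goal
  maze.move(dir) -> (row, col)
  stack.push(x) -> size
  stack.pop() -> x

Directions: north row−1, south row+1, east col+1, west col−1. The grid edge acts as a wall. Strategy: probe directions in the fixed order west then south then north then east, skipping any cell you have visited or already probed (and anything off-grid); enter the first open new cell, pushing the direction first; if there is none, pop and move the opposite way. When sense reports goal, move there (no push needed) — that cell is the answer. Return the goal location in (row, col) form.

Step: sense[dir='south']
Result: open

Step: push[x='south']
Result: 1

Step: move[dir='south']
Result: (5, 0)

Step: sense[dir='south']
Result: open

Step: push[x='south']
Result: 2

Step: move[dir='south']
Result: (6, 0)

Step: sense[dir='east']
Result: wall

Step: pop[]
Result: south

Step: move[dir='north']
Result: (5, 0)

Step: sense[dir='east']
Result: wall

Step: pop[]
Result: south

Step: move[dir='north']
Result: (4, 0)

Step: sense[dir='north']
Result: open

Step: push[x='north']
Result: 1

Step: move[dir='north']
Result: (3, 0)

Step: sense[dir='north']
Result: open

Step: push[x='north']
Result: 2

Step: move[dir='north']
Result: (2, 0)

Step: sense[dir='north']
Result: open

Step: push[x='north']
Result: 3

Step: move[dir='north']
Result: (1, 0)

Step: sense[dir='north']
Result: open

Step: push[x='north']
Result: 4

Step: move[dir='north']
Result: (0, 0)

Step: sense[dir='east']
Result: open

Step: push[x='east']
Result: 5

Step: move[dir='east']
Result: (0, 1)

Step: sense[dir='south']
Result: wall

Step: sense[dir='east']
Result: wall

Step: pop[]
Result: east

Step: move[dir='west']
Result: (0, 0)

Step: pop[]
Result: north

Step: move[dir='south']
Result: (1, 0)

Step: pop[]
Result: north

Step: move[dir='south']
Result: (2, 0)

Step: sense[dir='east']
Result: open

Step: push[x='east']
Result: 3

Step: move[dir='east']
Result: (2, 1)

Step: sense[dir='south']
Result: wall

Step: sense[dir='east']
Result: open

Step: push[x='east']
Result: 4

Step: move[dir='east']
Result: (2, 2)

Step: sense[dir='south']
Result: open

Step: push[x='south']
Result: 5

Step: move[dir='south']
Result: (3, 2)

Step: sense[dir='south']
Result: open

Step: push[x='south']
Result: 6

Step: move[dir='south']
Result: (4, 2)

Step: sense[dir='west']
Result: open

Step: push[x='west']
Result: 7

Step: move[dir='west']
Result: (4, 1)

Step: pop[]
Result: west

Step: move[dir='east']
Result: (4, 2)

Step: sense[dir='south']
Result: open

Step: push[x='south']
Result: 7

Step: move[dir='south']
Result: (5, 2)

Step: sense[dir='south']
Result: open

Step: push[x='south']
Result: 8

Step: move[dir='south']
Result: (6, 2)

Step: sense[dir='east']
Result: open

Step: push[x='east']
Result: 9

Step: move[dir='east']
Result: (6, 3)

Step: sense[dir='north']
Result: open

Step: push[x='north']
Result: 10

Step: move[dir='north']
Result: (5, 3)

Step: sense[dir='north']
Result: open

Step: push[x='north']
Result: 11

Step: move[dir='north']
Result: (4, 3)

Step: sense[dir='north']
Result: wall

Step: sense[dir='east']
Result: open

Step: push[x='east']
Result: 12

Step: move[dir='east']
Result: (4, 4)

Step: sense[dir='south']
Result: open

Step: push[x='south']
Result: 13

Step: move[dir='south']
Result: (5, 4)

Step: sense[dir='south']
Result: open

Step: push[x='south']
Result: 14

Step: move[dir='south']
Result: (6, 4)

Step: sense[dir='east']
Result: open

Step: push[x='east']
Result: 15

Step: move[dir='east']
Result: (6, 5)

Step: sense[dir='north']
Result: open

Step: push[x='north']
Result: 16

Step: move[dir='north']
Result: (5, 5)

Step: sense[dir='north']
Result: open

Step: push[x='north']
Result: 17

Step: move[dir='north']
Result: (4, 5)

Step: sense[dir='north']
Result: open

Step: push[x='north']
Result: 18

Step: move[dir='north']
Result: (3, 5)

Step: sense[dir='west']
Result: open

Step: push[x='west']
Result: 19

Step: move[dir='west']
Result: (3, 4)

Step: sense[dir='north']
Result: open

Step: push[x='north']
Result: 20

Step: move[dir='north']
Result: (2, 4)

Step: sense[dir='west']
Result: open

Step: push[x='west']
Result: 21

Step: move[dir='west']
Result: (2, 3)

Step: sense[dir='north']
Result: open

Step: push[x='north']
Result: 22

Step: move[dir='north']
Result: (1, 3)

Step: sense[dir='west']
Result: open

Step: push[x='west']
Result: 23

Step: move[dir='west']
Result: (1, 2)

Step: pop[]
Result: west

Step: move[dir='east']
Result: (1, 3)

Step: sense[dir='north']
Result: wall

Step: sense[dir='east']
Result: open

Step: push[x='east']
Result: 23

Step: move[dir='east']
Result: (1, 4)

Step: sense[dir='north']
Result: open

Step: push[x='north']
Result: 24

Step: move[dir='north']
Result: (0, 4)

Step: sense[dir='east']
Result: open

Step: push[x='east']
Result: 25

Step: move[dir='east']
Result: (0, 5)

Step: sense[dir='south']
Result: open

Step: push[x='south']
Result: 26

Step: move[dir='south']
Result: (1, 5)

Step: sense[dir='south']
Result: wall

Step: sense[dir='east']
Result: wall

Step: pop[]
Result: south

Step: move[dir='north']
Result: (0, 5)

Step: sense[dir='east']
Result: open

Step: push[x='east']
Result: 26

Step: move[dir='east']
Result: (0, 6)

Step: sense[dir='east']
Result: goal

Step: move[dir='east']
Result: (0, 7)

Answer: (0, 7)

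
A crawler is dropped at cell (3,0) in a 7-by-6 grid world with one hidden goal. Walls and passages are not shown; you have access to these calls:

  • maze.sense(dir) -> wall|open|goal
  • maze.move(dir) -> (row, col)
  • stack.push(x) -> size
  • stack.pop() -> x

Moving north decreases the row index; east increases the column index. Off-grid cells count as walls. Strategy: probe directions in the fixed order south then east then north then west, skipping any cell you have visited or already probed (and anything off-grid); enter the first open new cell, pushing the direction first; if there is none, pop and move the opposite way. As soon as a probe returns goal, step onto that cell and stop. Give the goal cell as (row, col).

$ maze.sense dir=south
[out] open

$ stack.push x=south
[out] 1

$ maze.move dir=south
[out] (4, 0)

$ maze.sense dir=south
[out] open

$ stack.push x=south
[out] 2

$ maze.move dir=south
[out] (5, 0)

$ maze.sense dir=south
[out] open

$ stack.push x=south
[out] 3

$ maze.move dir=south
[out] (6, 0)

$ maze.sense dir=east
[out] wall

$ stack.pop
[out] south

$ maze.move dir=north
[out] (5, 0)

$ maze.sense dir=east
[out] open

$ stack.push x=east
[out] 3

$ maze.move dir=east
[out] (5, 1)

$ maze.sense dir=east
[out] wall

$ maze.sense dir=north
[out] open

$ stack.push x=north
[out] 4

$ maze.move dir=north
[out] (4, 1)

$ maze.sense dir=east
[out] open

$ stack.push x=east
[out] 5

$ maze.move dir=east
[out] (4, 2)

$ maze.sense dir=east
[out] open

$ stack.push x=east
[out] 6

$ maze.move dir=east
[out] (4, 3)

$ maze.sense dir=south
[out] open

$ stack.push x=south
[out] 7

$ maze.move dir=south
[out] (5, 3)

$ maze.sense dir=south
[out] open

$ stack.push x=south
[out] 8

$ maze.move dir=south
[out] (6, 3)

$ maze.sense dir=east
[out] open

$ stack.push x=east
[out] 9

$ maze.move dir=east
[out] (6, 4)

$ maze.sense dir=east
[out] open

$ stack.push x=east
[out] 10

$ maze.move dir=east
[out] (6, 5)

$ maze.sense dir=north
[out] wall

$ stack.pop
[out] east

$ maze.move dir=west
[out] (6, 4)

$ maze.sense dir=north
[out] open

$ stack.push x=north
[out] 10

$ maze.move dir=north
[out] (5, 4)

$ maze.sense dir=north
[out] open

$ stack.push x=north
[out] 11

$ maze.move dir=north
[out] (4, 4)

$ maze.sense dir=east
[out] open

$ stack.push x=east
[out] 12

$ maze.move dir=east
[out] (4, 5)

$ maze.sense dir=north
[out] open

$ stack.push x=north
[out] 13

$ maze.move dir=north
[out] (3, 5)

$ maze.sense dir=north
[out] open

$ stack.push x=north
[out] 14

$ maze.move dir=north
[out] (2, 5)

$ maze.sense dir=north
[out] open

$ stack.push x=north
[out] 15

$ maze.move dir=north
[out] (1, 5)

$ maze.sense dir=north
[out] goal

$ maze.move dir=north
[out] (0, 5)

Answer: (0, 5)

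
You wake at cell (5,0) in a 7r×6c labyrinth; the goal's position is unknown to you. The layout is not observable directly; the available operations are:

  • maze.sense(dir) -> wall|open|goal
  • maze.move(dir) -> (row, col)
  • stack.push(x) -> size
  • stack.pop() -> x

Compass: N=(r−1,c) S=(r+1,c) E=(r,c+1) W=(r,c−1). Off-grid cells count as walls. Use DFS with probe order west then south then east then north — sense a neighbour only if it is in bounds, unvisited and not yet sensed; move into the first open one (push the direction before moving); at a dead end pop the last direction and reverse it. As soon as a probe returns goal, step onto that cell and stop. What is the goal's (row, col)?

% maze.sense dir=south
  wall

% maze.sense dir=east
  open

% stack.push x=east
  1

% maze.move dir=east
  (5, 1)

% maze.sense dir=south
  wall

% maze.sense dir=east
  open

% stack.push x=east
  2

% maze.move dir=east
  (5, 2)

% maze.sense dir=south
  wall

% maze.sense dir=east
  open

% stack.push x=east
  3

% maze.move dir=east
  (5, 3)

% maze.sense dir=south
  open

% stack.push x=south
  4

% maze.move dir=south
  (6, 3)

% maze.sense dir=east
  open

% stack.push x=east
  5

% maze.move dir=east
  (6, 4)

% maze.sense dir=east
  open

% stack.push x=east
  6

% maze.move dir=east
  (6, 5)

% maze.sense dir=north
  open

% stack.push x=north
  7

% maze.move dir=north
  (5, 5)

% maze.sense dir=west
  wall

% maze.sense dir=north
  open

% stack.push x=north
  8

% maze.move dir=north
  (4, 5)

% maze.sense dir=west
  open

% stack.push x=west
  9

% maze.move dir=west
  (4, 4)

% maze.sense dir=west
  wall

% maze.sense dir=north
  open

% stack.push x=north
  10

% maze.move dir=north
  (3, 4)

% maze.sense dir=west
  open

% stack.push x=west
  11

% maze.move dir=west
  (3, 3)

% maze.sense dir=west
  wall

% maze.sense dir=north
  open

% stack.push x=north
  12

% maze.move dir=north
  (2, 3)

% maze.sense dir=west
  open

% stack.push x=west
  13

% maze.move dir=west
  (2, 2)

% maze.sense dir=west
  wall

% maze.sense dir=north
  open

% stack.push x=north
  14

% maze.move dir=north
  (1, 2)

% maze.sense dir=west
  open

% stack.push x=west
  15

% maze.move dir=west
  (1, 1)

% maze.sense dir=west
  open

% stack.push x=west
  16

% maze.move dir=west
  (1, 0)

% maze.sense dir=south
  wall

% maze.sense dir=north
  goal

% maze.move dir=north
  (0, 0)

Answer: (0, 0)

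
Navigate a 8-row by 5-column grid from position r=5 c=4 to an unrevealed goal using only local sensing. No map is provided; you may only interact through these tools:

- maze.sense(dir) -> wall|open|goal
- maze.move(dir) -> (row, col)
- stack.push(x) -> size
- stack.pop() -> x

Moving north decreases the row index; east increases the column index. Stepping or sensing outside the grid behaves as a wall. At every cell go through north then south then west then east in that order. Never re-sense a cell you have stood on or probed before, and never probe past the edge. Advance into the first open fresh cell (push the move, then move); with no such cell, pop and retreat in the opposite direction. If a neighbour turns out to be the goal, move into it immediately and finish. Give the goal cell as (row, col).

;; 1. sense(north) -> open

;; 2. push(north) -> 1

;; 3. move(north) -> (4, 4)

;; 4. sense(north) -> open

;; 5. push(north) -> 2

;; 6. move(north) -> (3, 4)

;; 7. sense(north) -> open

;; 8. push(north) -> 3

;; 9. move(north) -> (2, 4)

;; 10. sense(north) -> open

;; 11. push(north) -> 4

;; 12. move(north) -> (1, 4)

;; 13. sense(north) -> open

;; 14. push(north) -> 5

;; 15. move(north) -> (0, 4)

;; 16. sense(west) -> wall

;; 17. pop() -> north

;; 18. move(south) -> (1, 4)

;; 19. sense(west) -> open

;; 20. push(west) -> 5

;; 21. move(west) -> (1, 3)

;; 22. sense(south) -> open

;; 23. push(south) -> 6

;; 24. move(south) -> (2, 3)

;; 25. sense(south) -> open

;; 26. push(south) -> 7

;; 27. move(south) -> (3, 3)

;; 28. sense(south) -> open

;; 29. push(south) -> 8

;; 30. move(south) -> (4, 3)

;; 31. sense(south) -> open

;; 32. push(south) -> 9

;; 33. move(south) -> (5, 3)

;; 34. sense(south) -> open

;; 35. push(south) -> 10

;; 36. move(south) -> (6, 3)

;; 37. sense(south) -> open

;; 38. push(south) -> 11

;; 39. move(south) -> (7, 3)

;; 40. sense(west) -> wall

;; 41. sense(east) -> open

;; 42. push(east) -> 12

;; 43. move(east) -> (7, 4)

;; 44. sense(north) -> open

;; 45. push(north) -> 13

;; 46. move(north) -> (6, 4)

;; 47. pop() -> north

;; 48. move(south) -> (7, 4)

;; 49. pop() -> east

;; 50. move(west) -> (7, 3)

;; 51. pop() -> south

;; 52. move(north) -> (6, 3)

;; 53. sense(west) -> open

;; 54. push(west) -> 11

;; 55. move(west) -> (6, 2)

;; 56. sense(north) -> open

;; 57. push(north) -> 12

;; 58. move(north) -> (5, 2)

;; 59. sense(north) -> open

;; 60. push(north) -> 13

;; 61. move(north) -> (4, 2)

;; 62. sense(north) -> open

;; 63. push(north) -> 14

;; 64. move(north) -> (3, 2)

;; 65. sense(north) -> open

;; 66. push(north) -> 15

;; 67. move(north) -> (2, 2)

;; 68. sense(north) -> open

;; 69. push(north) -> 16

;; 70. move(north) -> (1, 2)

;; 71. sense(north) -> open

;; 72. push(north) -> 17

;; 73. move(north) -> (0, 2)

;; 74. sense(west) -> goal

;; 75. move(west) -> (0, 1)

Answer: (0, 1)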